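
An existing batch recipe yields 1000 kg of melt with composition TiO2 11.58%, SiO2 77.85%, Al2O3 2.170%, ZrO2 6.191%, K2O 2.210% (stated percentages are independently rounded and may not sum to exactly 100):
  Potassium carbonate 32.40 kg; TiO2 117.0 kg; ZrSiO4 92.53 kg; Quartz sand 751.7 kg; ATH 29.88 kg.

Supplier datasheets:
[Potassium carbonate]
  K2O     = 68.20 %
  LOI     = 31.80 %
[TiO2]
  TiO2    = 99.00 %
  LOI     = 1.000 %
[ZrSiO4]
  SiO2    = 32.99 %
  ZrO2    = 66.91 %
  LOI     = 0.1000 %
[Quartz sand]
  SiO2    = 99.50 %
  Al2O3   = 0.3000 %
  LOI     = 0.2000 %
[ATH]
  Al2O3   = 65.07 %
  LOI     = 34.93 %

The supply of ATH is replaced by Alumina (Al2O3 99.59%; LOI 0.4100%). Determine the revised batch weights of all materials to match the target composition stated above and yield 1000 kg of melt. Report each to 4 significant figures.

All internal work holds full float precision from start to finish — values along the way are printed rounded to 4 significant digits alongside each step — every reported figure is rounded once only. The derived quantities, which include the five compositions, LOI, glass mass, the yield, the totals, are carried at full precision, as given in either problem or answer, from the batch weights at 1000 kg of glass.
Oxide mass targets, per 1000 kg melt:
  TiO2: 11.58% × 1000 = 115.8 kg
  SiO2: 77.85% × 1000 = 778.5 kg
  Al2O3: 2.170% × 1000 = 21.70 kg
  ZrO2: 6.191% × 1000 = 61.91 kg
  K2O: 2.210% × 1000 = 22.10 kg
Verifying the oxide balance with the batch weights as given, under the basis named above (delivered sums recover each target net of answer rounding effects):
  TiO2: 117.0·0.9900 = 115.8 kg (target 115.8 kg)
  SiO2: 92.53·0.3299 + 751.7·0.9950 = 778.5 kg (target 778.5 kg)
  Al2O3: 751.7·0.003000 + 19.52·0.9959 = 21.70 kg (target 21.70 kg)
  ZrO2: 92.53·0.6691 = 61.91 kg (target 61.91 kg)
  K2O: 32.40·0.6820 = 22.10 kg (target 22.10 kg)
Glass-mass closure: batch total minus LOI = 1000 kg (targets for the oxides total 1000 kg; versus the stated basis of 1000 kg — gaps are rounding artifacts).
Adding the batch up: Σ batch = 1013 kg; Σ batch·LOI gives LOI loss = 13.15 kg; as yield: glass ÷ batch → 98.70%.

Revised batch per 1000 kg melt:
  Potassium carbonate: 32.40 kg
  TiO2: 117.0 kg
  ZrSiO4: 92.53 kg
  Quartz sand: 751.7 kg
  Alumina: 19.52 kg
Total batch = 1013 kg; LOI loss = 13.15 kg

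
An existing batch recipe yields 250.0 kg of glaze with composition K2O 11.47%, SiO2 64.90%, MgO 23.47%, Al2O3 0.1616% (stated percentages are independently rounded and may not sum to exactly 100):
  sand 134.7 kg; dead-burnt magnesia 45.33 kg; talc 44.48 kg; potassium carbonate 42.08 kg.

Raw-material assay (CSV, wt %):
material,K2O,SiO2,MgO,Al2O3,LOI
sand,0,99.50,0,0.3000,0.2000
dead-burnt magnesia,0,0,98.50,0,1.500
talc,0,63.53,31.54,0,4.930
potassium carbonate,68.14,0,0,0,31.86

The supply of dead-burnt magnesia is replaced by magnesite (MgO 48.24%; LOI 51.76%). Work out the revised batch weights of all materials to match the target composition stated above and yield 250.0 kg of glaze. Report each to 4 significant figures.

Mid-chain values are displayed, with 4-significant-figure rounding, in the printout; each numeric step carries full float precision throughout — every reported figure carries a single rounding — derived quantities, including yield, LOI, the totals, four oxide percentages, net glass mass, are computed using the weight values per 250.0 kg of glass at full precision, as given in either problem or answer.
Oxide mass targets, per 250.0 kg glaze:
  K2O: 11.47% × 250.0 = 28.68 kg
  SiO2: 64.90% × 250.0 = 162.3 kg
  MgO: 23.47% × 250.0 = 58.68 kg
  Al2O3: 0.1616% × 250.0 = 0.4040 kg
Oxide-by-oxide audit given the weights on record, under the basis named above (every target is met by its sum up to rounding of the answer):
  K2O: 42.08·0.6814 = 28.67 kg (target 28.68 kg)
  SiO2: 134.7·0.9950 + 44.48·0.6353 = 162.3 kg (target 162.3 kg)
  MgO: 92.55·0.4824 + 44.48·0.3154 = 58.68 kg (target 58.68 kg)
  Al2O3: 134.7·0.003000 = 0.4041 kg (target 0.4040 kg)
Glass mass check: batch Σ − ignition loss = 250.0 kg (the Σ of target masses is 250.0 kg; with the basis standing at 250.0 kg — any gap is answer rounding).
Adding the batch up: Σ batch = 313.8 kg; LOI removed, Σ of batch·LOI: 63.77 kg; yield: glass divided by total = 79.68%.

Revised batch per 250.0 kg glaze:
  sand: 134.7 kg
  magnesite: 92.55 kg
  talc: 44.48 kg
  potassium carbonate: 42.08 kg
Total batch = 313.8 kg; LOI loss = 63.77 kg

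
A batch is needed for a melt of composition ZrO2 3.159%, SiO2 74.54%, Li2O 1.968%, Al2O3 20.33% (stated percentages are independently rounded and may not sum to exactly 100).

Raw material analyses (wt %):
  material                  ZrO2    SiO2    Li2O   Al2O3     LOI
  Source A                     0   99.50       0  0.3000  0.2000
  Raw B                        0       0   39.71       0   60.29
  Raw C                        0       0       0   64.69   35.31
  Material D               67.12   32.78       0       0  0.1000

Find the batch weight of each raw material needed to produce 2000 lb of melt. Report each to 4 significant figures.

Values along the way are shown, rounded to four significant digits, across the worked steps — every computation carries full precision at each step — every reported figure is rounded exactly once — the derived quantities are computed from the weighed amounts at 2000 lb of glass in full float precision (ignition loss, net glass mass, the totals, yield, the four compositions), exactly as printed in either problem or answer.
Oxide mass targets, per 2000 lb melt:
  ZrO2: 3.159% × 2000 = 63.18 lb
  SiO2: 74.54% × 2000 = 1491 lb
  Li2O: 1.968% × 2000 = 39.36 lb
  Al2O3: 20.33% × 2000 = 406.6 lb
Per-oxide balance check using the reported weights, per the basis as stated (summed amounts equal target values inside rounding margins):
  ZrO2: 94.13·0.6712 = 63.18 lb (target 63.18 lb)
  SiO2: 1467·0.9950 + 94.13·0.3278 = 1491 lb (target 1491 lb)
  Li2O: 99.12·0.3971 = 39.36 lb (target 39.36 lb)
  Al2O3: 1467·0.003000 + 621.7·0.6469 = 406.6 lb (target 406.6 lb)
Glass-mass bookkeeping: the batch minus its LOI: 2000 lb (oxide target masses add up to 2000 lb; against the stated basis, 2000 lb — gaps are rounding artifacts).
Adding the batch up: Σ batch = 2282 lb; Σ batch·LOI gives LOI loss = 282.3 lb; the yield ratio, glass ÷ batch: 87.63%.

Batch per 2000 lb melt:
  Source A: 1467 lb
  Raw B: 99.12 lb
  Raw C: 621.7 lb
  Material D: 94.13 lb
Total batch = 2282 lb; LOI loss = 282.3 lb; yield = 87.63%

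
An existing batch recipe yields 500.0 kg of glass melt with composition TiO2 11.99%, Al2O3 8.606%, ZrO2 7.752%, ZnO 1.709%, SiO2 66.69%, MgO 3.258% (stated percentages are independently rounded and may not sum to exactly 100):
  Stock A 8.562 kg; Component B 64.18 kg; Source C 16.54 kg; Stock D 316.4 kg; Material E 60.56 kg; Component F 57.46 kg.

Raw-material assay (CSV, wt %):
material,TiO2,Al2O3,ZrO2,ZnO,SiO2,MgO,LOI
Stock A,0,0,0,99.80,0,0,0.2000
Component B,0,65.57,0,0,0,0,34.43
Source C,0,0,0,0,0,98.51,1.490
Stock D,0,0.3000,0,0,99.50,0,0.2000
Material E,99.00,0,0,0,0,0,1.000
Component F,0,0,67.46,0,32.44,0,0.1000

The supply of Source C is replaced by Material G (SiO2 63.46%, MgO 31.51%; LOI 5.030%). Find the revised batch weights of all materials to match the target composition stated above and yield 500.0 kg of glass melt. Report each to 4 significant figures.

Revised batch per 500.0 kg glass melt:
  Stock A: 8.562 kg
  Component B: 64.33 kg
  Material G: 51.70 kg
  Stock D: 283.4 kg
  Material E: 60.56 kg
  Component F: 57.46 kg
Total batch = 526.0 kg; LOI loss = 26.00 kg

Mid-chain values are shown (rounded to 4 significant digits) within the worked lines; all arithmetic keeps full float precision through every step; every reported result is rounded just once — the derived quantities, which include the six compositions, the totals, net glass mass, ignition loss, the yield, are rebuilt at exact precision, as they appear in the question or the answer, starting from the weights on 500.0 kg of glass.
Target masses of each oxide per 500.0 kg glass melt:
  TiO2: 11.99% × 500.0 = 59.95 kg
  Al2O3: 8.606% × 500.0 = 43.03 kg
  ZrO2: 7.752% × 500.0 = 38.76 kg
  ZnO: 1.709% × 500.0 = 8.545 kg
  SiO2: 66.69% × 500.0 = 333.4 kg
  MgO: 3.258% × 500.0 = 16.29 kg
Mass-balance tally per oxide with the batch weights as given, per the basis as stated (oxide sums agree with the targets inside rounding margins):
  TiO2: 60.56·0.9900 = 59.95 kg (target 59.95 kg)
  Al2O3: 64.33·0.6557 + 283.4·0.003000 = 43.03 kg (target 43.03 kg)
  ZrO2: 57.46·0.6746 = 38.76 kg (target 38.76 kg)
  ZnO: 8.562·0.9980 = 8.545 kg (target 8.545 kg)
  SiO2: 51.70·0.6346 + 283.4·0.9950 + 57.46·0.3244 = 333.4 kg (target 333.4 kg)
  MgO: 51.70·0.3151 = 16.29 kg (target 16.29 kg)
Mass balance on the glass: whole batch net of LOI = 500.0 kg (summing oxide targets gives 500.0 kg; against the stated basis, 500.0 kg — rounding explains the deltas).
Batch total: Σ batch = 526.0 kg; Σ batch·LOI gives LOI loss = 26.00 kg; yield, glass over the total, = 95.06%.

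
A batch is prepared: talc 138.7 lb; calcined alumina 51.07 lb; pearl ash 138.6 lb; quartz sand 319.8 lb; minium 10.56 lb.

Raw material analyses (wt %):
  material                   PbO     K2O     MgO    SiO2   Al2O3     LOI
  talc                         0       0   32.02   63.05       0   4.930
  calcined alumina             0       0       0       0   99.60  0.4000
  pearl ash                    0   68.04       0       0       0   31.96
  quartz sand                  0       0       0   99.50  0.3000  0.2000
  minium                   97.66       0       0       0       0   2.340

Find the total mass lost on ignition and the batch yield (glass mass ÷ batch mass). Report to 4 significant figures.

LOI loss = 52.23 lb; glass = 606.5 lb; yield = 92.07%

Mid-chain values are displayed, rounded to four significant digits, within the worked lines — every computation maintains exact precision in all steps; a single rounding yields each reported value — all derived quantities, including glass mass, yield, ignition loss, the five compositions, the totals, are carried from the weighed amounts per 606.5 lb of glass at full precision, as written in the problem or the answer.
LOI of each material in turn:
  talc: 138.7 × 0.04930 = 6.838 lb
  calcined alumina: 51.07 × 0.004000 = 0.2043 lb
  pearl ash: 138.6 × 0.3196 = 44.30 lb
  quartz sand: 319.8 × 0.002000 = 0.6396 lb
  minium: 10.56 × 0.02340 = 0.2471 lb
Total LOI = 52.23 lb
Glass = batch − LOI = 658.7 − 52.23 = 606.5 lb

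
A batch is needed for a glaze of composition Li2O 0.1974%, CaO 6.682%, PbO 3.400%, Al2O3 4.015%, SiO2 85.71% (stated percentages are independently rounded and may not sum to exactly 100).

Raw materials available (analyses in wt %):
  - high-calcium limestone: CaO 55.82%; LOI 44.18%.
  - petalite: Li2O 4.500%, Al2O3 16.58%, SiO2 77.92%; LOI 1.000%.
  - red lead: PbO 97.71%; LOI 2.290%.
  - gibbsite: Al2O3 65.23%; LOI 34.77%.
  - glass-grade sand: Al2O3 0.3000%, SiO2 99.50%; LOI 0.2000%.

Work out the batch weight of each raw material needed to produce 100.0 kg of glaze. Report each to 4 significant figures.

The intermediate values are shown, rounded to four significant figures, within the worked lines; full float precision is kept from start to finish. Exactly one rounding goes into each reported result. The derived quantities (ignition loss, glass mass, five oxide percentages, yield, totals) are re-derived from the batch weights on 100.0 kg of glass at exact precision, as they appear in either problem or answer.
The oxide mass targets at 100.0 kg glaze:
  Li2O: 0.1974% × 100.0 = 0.1974 kg
  CaO: 6.682% × 100.0 = 6.682 kg
  PbO: 3.400% × 100.0 = 3.400 kg
  Al2O3: 4.015% × 100.0 = 4.015 kg
  SiO2: 85.71% × 100.0 = 85.71 kg
A balance pass over the oxides, with the batch weights as given, per the basis as stated (sum by sum, the targets are met within answer rounding):
  Li2O: 4.387·0.04500 = 0.1974 kg (target 0.1974 kg)
  CaO: 11.97·0.5582 = 6.682 kg (target 6.682 kg)
  PbO: 3.480·0.9771 = 3.400 kg (target 3.400 kg)
  Al2O3: 4.387·0.1658 + 4.660·0.6523 + 82.71·0.003000 = 4.015 kg (target 4.015 kg)
  SiO2: 4.387·0.7792 + 82.71·0.9950 = 85.71 kg (target 85.71 kg)
Mass balance on the glass: total batch − LOI = 100.0 kg (summing oxide targets gives 100.0 kg; basis as stated: 100.0 kg — differing by rounding only).
Whole-batch sum: Σ batch = 107.2 kg; loss to ignition Σ batch·LOI = 7.198 kg; yield, glass over the total, = 93.29%.

Batch per 100.0 kg glaze:
  high-calcium limestone: 11.97 kg
  petalite: 4.387 kg
  red lead: 3.480 kg
  gibbsite: 4.660 kg
  glass-grade sand: 82.71 kg
Total batch = 107.2 kg; LOI loss = 7.198 kg; yield = 93.29%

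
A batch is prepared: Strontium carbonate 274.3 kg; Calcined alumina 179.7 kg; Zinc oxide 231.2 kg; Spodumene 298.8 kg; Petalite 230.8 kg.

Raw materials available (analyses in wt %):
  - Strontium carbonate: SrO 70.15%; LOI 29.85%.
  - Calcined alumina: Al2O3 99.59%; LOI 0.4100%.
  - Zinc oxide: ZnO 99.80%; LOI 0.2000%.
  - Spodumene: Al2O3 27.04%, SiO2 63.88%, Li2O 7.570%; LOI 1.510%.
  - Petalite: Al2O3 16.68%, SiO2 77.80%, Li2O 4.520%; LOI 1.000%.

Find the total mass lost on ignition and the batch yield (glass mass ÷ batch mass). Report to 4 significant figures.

LOI loss = 89.90 kg; glass = 1125 kg; yield = 92.60%

Every computation carries full float precision in all steps. Intermediates are displayed, rounded to four significant digits, at each printed step. Every reported figure is rounded just once; the derived quantities are carried starting from the weights per 1125 kg of glass at exact precision (glass mass, ignition loss, yield, the five compositions, the totals) as quoted within the problem or answer text.
Loss on ignition, line by line:
  Strontium carbonate: 274.3 × 0.2985 = 81.88 kg
  Calcined alumina: 179.7 × 0.004100 = 0.7368 kg
  Zinc oxide: 231.2 × 0.002000 = 0.4624 kg
  Spodumene: 298.8 × 0.01510 = 4.512 kg
  Petalite: 230.8 × 0.01000 = 2.308 kg
Total LOI = 89.90 kg
Glass = batch − LOI = 1215 − 89.90 = 1125 kg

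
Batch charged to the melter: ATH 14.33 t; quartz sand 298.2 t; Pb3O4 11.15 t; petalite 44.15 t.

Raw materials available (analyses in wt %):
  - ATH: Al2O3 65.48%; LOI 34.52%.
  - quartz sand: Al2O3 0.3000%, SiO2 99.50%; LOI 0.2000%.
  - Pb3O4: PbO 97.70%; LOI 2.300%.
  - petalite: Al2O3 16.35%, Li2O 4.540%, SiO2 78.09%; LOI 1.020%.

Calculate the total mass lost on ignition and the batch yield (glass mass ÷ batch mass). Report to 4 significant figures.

LOI loss = 6.250 t; glass = 361.6 t; yield = 98.30%

Rounding to four significant figures applies to each mid-chain value as printed; full float precision is carried from first step to last — exactly one rounding goes into every reported result. The derived quantities (the four compositions, the yield, totals, net glass mass, ignition loss) are rebuilt starting from the weights on 361.6 t of glass in full float precision precisely as stated by question or answer.
Material-by-material LOI:
  ATH: 14.33 × 0.3452 = 4.947 t
  quartz sand: 298.2 × 0.002000 = 0.5964 t
  Pb3O4: 11.15 × 0.02300 = 0.2565 t
  petalite: 44.15 × 0.01020 = 0.4503 t
Total LOI = 6.250 t
Glass = batch − LOI = 367.8 − 6.250 = 361.6 t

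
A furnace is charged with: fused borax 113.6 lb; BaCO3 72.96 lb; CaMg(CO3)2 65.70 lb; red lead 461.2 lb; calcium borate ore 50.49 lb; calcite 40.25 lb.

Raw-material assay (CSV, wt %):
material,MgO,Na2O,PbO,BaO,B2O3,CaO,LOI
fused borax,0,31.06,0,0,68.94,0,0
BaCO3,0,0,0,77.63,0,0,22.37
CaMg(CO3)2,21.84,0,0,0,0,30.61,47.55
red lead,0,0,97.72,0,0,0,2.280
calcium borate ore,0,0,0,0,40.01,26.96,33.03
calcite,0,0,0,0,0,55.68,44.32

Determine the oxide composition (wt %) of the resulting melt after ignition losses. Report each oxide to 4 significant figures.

Glass mass = 711.6 lb (batch 804.2 − LOI 92.59).
Composition: MgO 2.016%, Na2O 4.958%, PbO 63.33%, BaO 7.959%, B2O3 13.84%, CaO 7.888%

All internal work holds full precision through every step; intermediates are displayed, with 4-significant-figure rounding, across the worked steps — every reported value is rounded exactly once; derived quantities, including the totals, LOI, net glass mass, the six compositions, the yield, are rebuilt starting from the weights on 711.6 lb of glass in full float precision exactly as shown in the problem or answer text.
Delivered oxide masses:
  MgO: 65.70·0.2184 = 14.35 lb
  Na2O: 113.6·0.3106 = 35.28 lb
  PbO: 461.2·0.9772 = 450.7 lb
  BaO: 72.96·0.7763 = 56.64 lb
  B2O3: 113.6·0.6894 + 50.49·0.4001 = 98.52 lb
  CaO: 65.70·0.3061 + 50.49·0.2696 + 40.25·0.5568 = 56.13 lb
LOI: 72.96·0.2237 + 65.70·0.4755 + 461.2·0.02280 + 50.49·0.3303 + 40.25·0.4432 = 92.59 lb
batch − LOI leaves glass = 804.2 − 92.59 = 711.6 lb (consistent with Σ oxide mass)
percent share: oxide ÷ glass, ×100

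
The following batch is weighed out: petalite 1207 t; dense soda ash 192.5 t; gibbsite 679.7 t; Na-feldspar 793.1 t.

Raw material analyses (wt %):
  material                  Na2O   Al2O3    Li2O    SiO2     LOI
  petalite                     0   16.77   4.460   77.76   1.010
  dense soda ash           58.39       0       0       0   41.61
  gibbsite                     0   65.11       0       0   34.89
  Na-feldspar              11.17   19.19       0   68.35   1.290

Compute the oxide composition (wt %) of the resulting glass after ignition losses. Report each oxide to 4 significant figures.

Exact precision is held all the way through; the intermediate values are rounded to four significant digits wherever printed; each reported result takes exactly one rounding. The derived quantities, which include LOI, totals, four oxide percentages, net glass mass, the yield, are carried in exact precision, exactly as printed in question or answer, using the weight values per 2533 t of glass.
Oxide masses out of the charge:
  Na2O: 192.5·0.5839 + 793.1·0.1117 = 201.0 t
  Al2O3: 1207·0.1677 + 679.7·0.6511 + 793.1·0.1919 = 797.2 t
  Li2O: 1207·0.04460 = 53.83 t
  SiO2: 1207·0.7776 + 793.1·0.6835 = 1481 t
LOI: 1207·0.01010 + 192.5·0.4161 + 679.7·0.3489 + 793.1·0.01290 = 339.7 t
Resulting glass, batch − LOI: 2872 − 339.7 = 2533 t (= Σ oxide masses)
percent share: oxide ÷ glass, ×100

Glass mass = 2533 t (batch 2872 − LOI 339.7).
Composition: Na2O 7.936%, Al2O3 31.48%, Li2O 2.126%, SiO2 58.46%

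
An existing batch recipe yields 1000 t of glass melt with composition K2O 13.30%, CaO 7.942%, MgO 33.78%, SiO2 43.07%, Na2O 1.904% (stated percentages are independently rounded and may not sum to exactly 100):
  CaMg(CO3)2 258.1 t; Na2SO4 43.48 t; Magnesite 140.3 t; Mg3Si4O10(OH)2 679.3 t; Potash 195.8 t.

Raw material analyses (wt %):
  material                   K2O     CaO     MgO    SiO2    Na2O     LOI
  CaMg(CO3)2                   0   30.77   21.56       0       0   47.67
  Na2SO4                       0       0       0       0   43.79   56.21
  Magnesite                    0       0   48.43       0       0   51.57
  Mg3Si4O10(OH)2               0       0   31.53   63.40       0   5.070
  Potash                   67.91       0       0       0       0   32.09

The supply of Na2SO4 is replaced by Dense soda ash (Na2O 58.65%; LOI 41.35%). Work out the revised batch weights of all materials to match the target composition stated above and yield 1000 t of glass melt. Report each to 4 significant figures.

Revised batch per 1000 t glass melt:
  CaMg(CO3)2: 258.1 t
  Dense soda ash: 32.46 t
  Magnesite: 140.3 t
  Mg3Si4O10(OH)2: 679.3 t
  Potash: 195.8 t
Total batch = 1306 t; LOI loss = 306.1 t

Mid-chain values are shown (rounded to 4 significant figures) in the printout — all arithmetic holds full float precision from first step to last. Every reported figure includes exactly one rounding — the derived quantities, which include the yield, ignition loss, glass mass, five oxide percentages, the totals, are recomputed in full float precision, as given in the problem or the answer, using the weight values at 1000 t of glass.
Target oxide masses per 1000 t glass melt:
  K2O: 13.30% × 1000 = 133.0 t
  CaO: 7.942% × 1000 = 79.42 t
  MgO: 33.78% × 1000 = 337.8 t
  SiO2: 43.07% × 1000 = 430.7 t
  Na2O: 1.904% × 1000 = 19.04 t
Verifying the oxide balance working from each reported weight, against the basis in use (sum by sum, the targets are met up to rounding of the answer):
  K2O: 195.8·0.6791 = 133.0 t (target 133.0 t)
  CaO: 258.1·0.3077 = 79.42 t (target 79.42 t)
  MgO: 258.1·0.2156 + 140.3·0.4843 + 679.3·0.3153 = 337.8 t (target 337.8 t)
  SiO2: 679.3·0.6340 = 430.7 t (target 430.7 t)
  Na2O: 32.46·0.5865 = 19.04 t (target 19.04 t)
Glass-mass bookkeeping: net batch after ignition = 999.9 t (oxide target masses add up to 1000 t; with the basis standing at 1000 t — differing by rounding only).
Summing the batch: Σ batch = 1306 t; LOI loss = Σ batch·LOI = 306.1 t; the yield ratio, glass ÷ batch: 76.56%.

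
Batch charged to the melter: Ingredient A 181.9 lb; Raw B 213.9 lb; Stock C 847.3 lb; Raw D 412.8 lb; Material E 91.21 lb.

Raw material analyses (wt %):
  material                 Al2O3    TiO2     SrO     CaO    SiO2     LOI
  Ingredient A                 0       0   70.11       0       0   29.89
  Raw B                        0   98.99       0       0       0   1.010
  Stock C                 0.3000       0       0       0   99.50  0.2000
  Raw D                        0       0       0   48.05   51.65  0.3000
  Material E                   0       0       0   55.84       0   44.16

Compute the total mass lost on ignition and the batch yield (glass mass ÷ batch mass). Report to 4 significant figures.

LOI loss = 99.74 lb; glass = 1647 lb; yield = 94.29%

Mid-chain values appear rounded to 4 significant figures in the working; every computation carries exact precision end to end — each reported value includes exactly one rounding — all derived quantities are re-derived at exact precision (the five compositions, LOI, glass mass, the totals, the yield) starting from the weights on 1647 lb of glass as they appear in the problem or the answer.
Per-material ignition loss:
  Ingredient A: 181.9 × 0.2989 = 54.37 lb
  Raw B: 213.9 × 0.01010 = 2.160 lb
  Stock C: 847.3 × 0.002000 = 1.695 lb
  Raw D: 412.8 × 0.003000 = 1.238 lb
  Material E: 91.21 × 0.4416 = 40.28 lb
Total LOI = 99.74 lb
Glass = batch − LOI = 1747 − 99.74 = 1647 lb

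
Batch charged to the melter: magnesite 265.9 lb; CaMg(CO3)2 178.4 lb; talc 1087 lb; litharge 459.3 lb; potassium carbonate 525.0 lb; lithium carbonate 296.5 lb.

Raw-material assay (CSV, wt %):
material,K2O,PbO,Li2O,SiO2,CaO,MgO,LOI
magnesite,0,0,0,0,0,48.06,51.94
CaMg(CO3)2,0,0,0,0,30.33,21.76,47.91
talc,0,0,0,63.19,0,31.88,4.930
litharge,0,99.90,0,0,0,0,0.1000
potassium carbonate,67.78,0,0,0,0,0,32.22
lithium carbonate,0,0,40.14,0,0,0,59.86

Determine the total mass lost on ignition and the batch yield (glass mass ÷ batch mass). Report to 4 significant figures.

Intermediates are printed, with 4-significant-figure rounding, as written; all arithmetic maintains full float precision in every operation. Each reported result takes a single rounding — derived quantities, which include the six compositions, glass mass, ignition loss, totals, the yield, are carried at full float precision, as given in the problem or answer text, from the weighed amounts on 2188 lb of glass.
Ignition loss by material:
  magnesite: 265.9 × 0.5194 = 138.1 lb
  CaMg(CO3)2: 178.4 × 0.4791 = 85.47 lb
  talc: 1087 × 0.04930 = 53.59 lb
  litharge: 459.3 × 0.001000 = 0.4593 lb
  potassium carbonate: 525.0 × 0.3222 = 169.2 lb
  lithium carbonate: 296.5 × 0.5986 = 177.5 lb
Total LOI = 624.3 lb
Glass = batch − LOI = 2812 − 624.3 = 2188 lb

LOI loss = 624.3 lb; glass = 2188 lb; yield = 77.80%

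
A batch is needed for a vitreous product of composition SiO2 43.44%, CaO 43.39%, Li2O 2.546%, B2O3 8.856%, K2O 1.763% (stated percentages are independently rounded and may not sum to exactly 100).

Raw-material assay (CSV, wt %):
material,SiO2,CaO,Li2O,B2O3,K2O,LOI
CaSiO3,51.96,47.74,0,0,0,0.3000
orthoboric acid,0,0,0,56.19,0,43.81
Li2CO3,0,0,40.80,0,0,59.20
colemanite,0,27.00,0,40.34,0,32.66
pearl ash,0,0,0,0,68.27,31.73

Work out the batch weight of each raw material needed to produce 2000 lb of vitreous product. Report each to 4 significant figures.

Batch per 2000 lb vitreous product:
  CaSiO3: 1672 lb
  orthoboric acid: 130.3 lb
  Li2CO3: 124.8 lb
  colemanite: 257.6 lb
  pearl ash: 51.65 lb
Total batch = 2236 lb; LOI loss = 236.5 lb; yield = 89.42%

All internal work carries exact precision at every stage. The intermediate values are displayed rounded to four significant figures in the printout — every reported figure is rounded only once — derived quantities, which include net glass mass, LOI, totals, the five compositions, yield, are carried at exact precision, as written in problem or answer, starting from the weights on 2000 lb of glass.
Oxide-by-oxide targets in 2000 lb vitreous product:
  SiO2: 43.44% × 2000 = 868.8 lb
  CaO: 43.39% × 2000 = 867.8 lb
  Li2O: 2.546% × 2000 = 50.92 lb
  B2O3: 8.856% × 2000 = 177.1 lb
  K2O: 1.763% × 2000 = 35.26 lb
Oxide-by-oxide audit given the weights on record, per the basis as stated (delivered sums recover each target inside rounding margins):
  SiO2: 1672·0.5196 = 868.8 lb (target 868.8 lb)
  CaO: 1672·0.4774 + 257.6·0.2700 = 867.8 lb (target 867.8 lb)
  Li2O: 124.8·0.4080 = 50.92 lb (target 50.92 lb)
  B2O3: 130.3·0.5619 + 257.6·0.4034 = 177.1 lb (target 177.1 lb)
  K2O: 51.65·0.6827 = 35.26 lb (target 35.26 lb)
Glass mass check: total charge less LOI = 2000 lb (oxide target masses add up to 2000 lb; against the stated basis, 2000 lb — rounding explains the deltas).
Summing the batch: Σ batch = 2236 lb; LOI loss = Σ batch·LOI = 236.5 lb; yield = glass ÷ total batch = 89.42%.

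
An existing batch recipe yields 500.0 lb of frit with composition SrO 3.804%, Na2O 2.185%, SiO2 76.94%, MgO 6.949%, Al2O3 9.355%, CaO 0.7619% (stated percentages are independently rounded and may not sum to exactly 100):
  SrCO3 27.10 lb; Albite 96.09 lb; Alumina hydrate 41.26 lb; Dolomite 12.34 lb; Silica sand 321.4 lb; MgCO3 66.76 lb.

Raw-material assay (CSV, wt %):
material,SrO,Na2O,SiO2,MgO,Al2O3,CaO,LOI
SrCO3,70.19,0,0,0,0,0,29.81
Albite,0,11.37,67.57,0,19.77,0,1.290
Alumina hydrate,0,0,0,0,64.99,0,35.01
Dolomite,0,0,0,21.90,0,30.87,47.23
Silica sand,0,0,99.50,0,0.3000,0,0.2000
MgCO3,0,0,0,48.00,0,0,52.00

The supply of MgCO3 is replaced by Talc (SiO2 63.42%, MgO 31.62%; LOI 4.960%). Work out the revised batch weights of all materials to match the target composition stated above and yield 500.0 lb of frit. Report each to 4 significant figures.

Revised batch per 500.0 lb frit:
  SrCO3: 27.10 lb
  Albite: 96.09 lb
  Alumina hydrate: 41.56 lb
  Dolomite: 12.34 lb
  Silica sand: 256.8 lb
  Talc: 101.3 lb
Total batch = 535.2 lb; LOI loss = 35.23 lb

Working values are shown, rounded to four significant figures, on the page. The working math runs at full float precision in all steps — each reported figure is rounded once only. The derived quantities, including LOI, net glass mass, totals, the six compositions, the yield, are computed from the batch weights at 500.0 lb of glass at exact precision, as they appear in the problem or answer text.
Oxide-by-oxide targets in 500.0 lb frit:
  SrO: 3.804% × 500.0 = 19.02 lb
  Na2O: 2.185% × 500.0 = 10.92 lb
  SiO2: 76.94% × 500.0 = 384.7 lb
  MgO: 6.949% × 500.0 = 34.74 lb
  Al2O3: 9.355% × 500.0 = 46.78 lb
  CaO: 0.7619% × 500.0 = 3.810 lb
Sums-versus-targets review on the weights just shown, for the quoted basis mass (sum by sum, the targets are met up to rounding of the answer):
  SrO: 27.10·0.7019 = 19.02 lb (target 19.02 lb)
  Na2O: 96.09·0.1137 = 10.93 lb (target 10.92 lb)
  SiO2: 96.09·0.6757 + 256.8·0.9950 + 101.3·0.6342 = 384.7 lb (target 384.7 lb)
  MgO: 12.34·0.2190 + 101.3·0.3162 = 34.73 lb (target 34.74 lb)
  Al2O3: 96.09·0.1977 + 41.56·0.6499 + 256.8·0.003000 = 46.78 lb (target 46.78 lb)
  CaO: 12.34·0.3087 = 3.809 lb (target 3.810 lb)
Glass mass check: the batch minus its LOI: 500.0 lb (summing oxide targets gives 500.0 lb; versus the stated basis of 500.0 lb — gaps are rounding artifacts).
Whole-batch sum: Σ batch = 535.2 lb; the LOI term Σ batch·LOI equals 35.23 lb; glass ÷ batch gives a yield of 93.42%.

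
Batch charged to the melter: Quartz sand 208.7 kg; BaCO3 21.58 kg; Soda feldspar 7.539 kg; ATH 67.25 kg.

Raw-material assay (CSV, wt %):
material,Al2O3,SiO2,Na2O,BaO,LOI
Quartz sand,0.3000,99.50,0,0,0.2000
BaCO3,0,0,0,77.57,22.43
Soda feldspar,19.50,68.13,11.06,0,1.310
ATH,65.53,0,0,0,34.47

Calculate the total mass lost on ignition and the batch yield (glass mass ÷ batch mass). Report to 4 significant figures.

LOI loss = 28.54 kg; glass = 276.5 kg; yield = 90.65%

In-progress results are shown, rounded to four significant digits, at each printed step; the working math runs at full precision throughout — each reported result undergoes a single rounding. The derived quantities (totals, LOI, glass mass, the four compositions, yield) are carried at exact precision starting from the weights on 276.5 kg of glass exactly as shown in the problem or answer text.
Loss on ignition, line by line:
  Quartz sand: 208.7 × 0.002000 = 0.4174 kg
  BaCO3: 21.58 × 0.2243 = 4.840 kg
  Soda feldspar: 7.539 × 0.01310 = 0.09876 kg
  ATH: 67.25 × 0.3447 = 23.18 kg
Total LOI = 28.54 kg
Glass = batch − LOI = 305.1 − 28.54 = 276.5 kg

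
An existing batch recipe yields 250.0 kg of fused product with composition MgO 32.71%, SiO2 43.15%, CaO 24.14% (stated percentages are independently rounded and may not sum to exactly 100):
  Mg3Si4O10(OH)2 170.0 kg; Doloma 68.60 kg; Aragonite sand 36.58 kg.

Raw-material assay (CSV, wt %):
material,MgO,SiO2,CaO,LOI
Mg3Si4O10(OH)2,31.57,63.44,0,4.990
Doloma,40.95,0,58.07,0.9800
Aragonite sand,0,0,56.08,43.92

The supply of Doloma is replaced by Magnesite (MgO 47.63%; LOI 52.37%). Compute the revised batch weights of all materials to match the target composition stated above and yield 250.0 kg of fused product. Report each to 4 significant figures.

Values along the way appear rounded to four significant figures alongside each step; each numeric step carries exact precision end to end — each reported result includes exactly one rounding — all derived quantities (glass mass, ignition loss, three oxide percentages, totals, yield) are rebuilt from the batch weights on 250.0 kg of glass in full float precision, exactly as shown in problem or answer.
Oxide mass targets, per 250.0 kg fused product:
  MgO: 32.71% × 250.0 = 81.78 kg
  SiO2: 43.15% × 250.0 = 107.9 kg
  CaO: 24.14% × 250.0 = 60.35 kg
A balance pass over the oxides, working from each reported weight, against the basis in use (oxide sums agree with the targets net of answer rounding effects):
  MgO: 170.0·0.3157 + 58.98·0.4763 = 81.76 kg (target 81.78 kg)
  SiO2: 170.0·0.6344 = 107.8 kg (target 107.9 kg)
  CaO: 107.6·0.5608 = 60.34 kg (target 60.35 kg)
The glass-mass cross-check: whole batch net of LOI = 250.0 kg (per-oxide target masses sum to 250.0 kg; the stated basis being 250.0 kg — gaps are rounding artifacts).
Batch grand total — Σ batch = 336.6 kg; the LOI term Σ batch·LOI equals 86.63 kg; glass ÷ batch gives a yield of 74.26%.

Revised batch per 250.0 kg fused product:
  Mg3Si4O10(OH)2: 170.0 kg
  Magnesite: 58.98 kg
  Aragonite sand: 107.6 kg
Total batch = 336.6 kg; LOI loss = 86.63 kg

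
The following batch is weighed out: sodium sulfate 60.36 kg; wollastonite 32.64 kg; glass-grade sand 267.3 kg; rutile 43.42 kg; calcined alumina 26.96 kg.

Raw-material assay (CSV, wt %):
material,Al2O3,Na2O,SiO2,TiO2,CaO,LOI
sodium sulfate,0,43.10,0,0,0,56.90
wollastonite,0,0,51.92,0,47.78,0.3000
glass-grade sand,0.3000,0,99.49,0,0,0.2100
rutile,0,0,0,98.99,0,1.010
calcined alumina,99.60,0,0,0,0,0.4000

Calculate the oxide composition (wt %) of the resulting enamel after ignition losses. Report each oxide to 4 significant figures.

Every computation carries full float precision through the solve — values along the way are displayed, rounded to four significant figures, on the page. Exactly one rounding is applied to each reported result; all derived quantities, including totals, glass mass, LOI, the yield, five oxide percentages, are re-derived using the weight values at 395.1 kg of glass in full precision, exactly as shown in the question or the answer.
What the batch supplies per oxide:
  Al2O3: 267.3·0.003000 + 26.96·0.9960 = 27.65 kg
  Na2O: 60.36·0.4310 = 26.02 kg
  SiO2: 32.64·0.5192 + 267.3·0.9949 = 282.9 kg
  TiO2: 43.42·0.9899 = 42.98 kg
  CaO: 32.64·0.4778 = 15.60 kg
LOI: 60.36·0.5690 + 32.64·0.003000 + 267.3·0.002100 + 43.42·0.01010 + 26.96·0.004000 = 35.55 kg
Net of LOI, the glass mass = 430.7 − 35.55 = 395.1 kg (the oxide masses sum to this)
wt %: oxide over glass, times 100

Glass mass = 395.1 kg (batch 430.7 − LOI 35.55).
Composition: Al2O3 6.999%, Na2O 6.584%, SiO2 71.59%, TiO2 10.88%, CaO 3.947%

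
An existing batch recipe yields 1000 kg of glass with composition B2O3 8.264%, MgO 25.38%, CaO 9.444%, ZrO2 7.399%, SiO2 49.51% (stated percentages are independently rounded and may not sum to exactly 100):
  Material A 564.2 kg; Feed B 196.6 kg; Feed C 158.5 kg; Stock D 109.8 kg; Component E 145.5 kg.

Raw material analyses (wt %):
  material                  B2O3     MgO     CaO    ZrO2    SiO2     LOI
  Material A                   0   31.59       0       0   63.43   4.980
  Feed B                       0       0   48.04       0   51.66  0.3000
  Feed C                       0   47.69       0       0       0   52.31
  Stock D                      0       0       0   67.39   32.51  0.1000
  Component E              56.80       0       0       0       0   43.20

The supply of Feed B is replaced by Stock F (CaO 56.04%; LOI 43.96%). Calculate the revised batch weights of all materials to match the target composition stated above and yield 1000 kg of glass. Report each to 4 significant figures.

Revised batch per 1000 kg glass:
  Material A: 724.3 kg
  Stock F: 168.5 kg
  Feed C: 52.43 kg
  Stock D: 109.8 kg
  Component E: 145.5 kg
Total batch = 1201 kg; LOI loss = 200.5 kg

In-progress results are displayed rounded to four significant digits between the steps. All internal work maintains exact precision end to end; every reported figure carries a single rounding — the derived quantities, which include the totals, glass mass, ignition loss, yield, five oxide percentages, are re-derived at full precision, as written in problem or answer, using the weight values for 1000 kg of glass.
Oxide-by-oxide targets in 1000 kg glass:
  B2O3: 8.264% × 1000 = 82.64 kg
  MgO: 25.38% × 1000 = 253.8 kg
  CaO: 9.444% × 1000 = 94.44 kg
  ZrO2: 7.399% × 1000 = 73.99 kg
  SiO2: 49.51% × 1000 = 495.1 kg
Verifying the oxide balance given the weights on record, at the basis given (sums match the target masses net of answer rounding effects):
  B2O3: 145.5·0.5680 = 82.64 kg (target 82.64 kg)
  MgO: 724.3·0.3159 + 52.43·0.4769 = 253.8 kg (target 253.8 kg)
  CaO: 168.5·0.5604 = 94.43 kg (target 94.44 kg)
  ZrO2: 109.8·0.6739 = 73.99 kg (target 73.99 kg)
  SiO2: 724.3·0.6343 + 109.8·0.3251 = 495.1 kg (target 495.1 kg)
Glass-mass bookkeeping: batch Σ − ignition loss = 1000 kg (the targets, summed, come to 1000 kg; with the basis standing at 1000 kg — gaps are rounding artifacts).
Batch total: Σ batch = 1201 kg; LOI removed, Σ of batch·LOI: 200.5 kg; the yield ratio, glass ÷ batch: 83.30%.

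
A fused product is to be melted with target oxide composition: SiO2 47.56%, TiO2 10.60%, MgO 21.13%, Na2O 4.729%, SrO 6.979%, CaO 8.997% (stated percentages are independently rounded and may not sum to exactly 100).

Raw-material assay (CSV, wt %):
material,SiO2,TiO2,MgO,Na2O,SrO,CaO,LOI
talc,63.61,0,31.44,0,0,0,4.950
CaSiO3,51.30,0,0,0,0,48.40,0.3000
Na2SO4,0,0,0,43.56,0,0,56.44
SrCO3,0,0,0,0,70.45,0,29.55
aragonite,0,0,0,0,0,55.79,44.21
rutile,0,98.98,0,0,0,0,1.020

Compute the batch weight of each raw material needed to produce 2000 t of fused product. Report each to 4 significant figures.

All arithmetic keeps full precision from start to finish — working values appear (rounded to four significant figures) in the printout — every reported value includes exactly one rounding — derived quantities (net glass mass, yield, six oxide percentages, totals, ignition loss) are rebuilt at full precision using the weight values at 2000 t of glass, precisely as stated by the problem or answer text.
The oxide mass targets at 2000 t fused product:
  SiO2: 47.56% × 2000 = 951.2 t
  TiO2: 10.60% × 2000 = 212.0 t
  MgO: 21.13% × 2000 = 422.6 t
  Na2O: 4.729% × 2000 = 94.58 t
  SrO: 6.979% × 2000 = 139.6 t
  CaO: 8.997% × 2000 = 179.9 t
A balance pass over the oxides, using the reported weights, versus the basis set out (every target is met by its sum within answer rounding):
  SiO2: 1344·0.6361 + 187.5·0.5130 = 951.1 t (target 951.2 t)
  TiO2: 214.2·0.9898 = 212.0 t (target 212.0 t)
  MgO: 1344·0.3144 = 422.6 t (target 422.6 t)
  Na2O: 217.1·0.4356 = 94.57 t (target 94.58 t)
  SrO: 198.1·0.7045 = 139.6 t (target 139.6 t)
  CaO: 187.5·0.4840 + 159.9·0.5579 = 180.0 t (target 179.9 t)
Mass balance on the glass: batch total minus LOI = 2000 t (per-oxide target masses sum to 2000 t; versus the stated basis of 2000 t — gaps are rounding artifacts).
Batch total: Σ batch = 2321 t; LOI removed, Σ of batch·LOI: 321.0 t; yield: glass divided by total = 86.17%.

Batch per 2000 t fused product:
  talc: 1344 t
  CaSiO3: 187.5 t
  Na2SO4: 217.1 t
  SrCO3: 198.1 t
  aragonite: 159.9 t
  rutile: 214.2 t
Total batch = 2321 t; LOI loss = 321.0 t; yield = 86.17%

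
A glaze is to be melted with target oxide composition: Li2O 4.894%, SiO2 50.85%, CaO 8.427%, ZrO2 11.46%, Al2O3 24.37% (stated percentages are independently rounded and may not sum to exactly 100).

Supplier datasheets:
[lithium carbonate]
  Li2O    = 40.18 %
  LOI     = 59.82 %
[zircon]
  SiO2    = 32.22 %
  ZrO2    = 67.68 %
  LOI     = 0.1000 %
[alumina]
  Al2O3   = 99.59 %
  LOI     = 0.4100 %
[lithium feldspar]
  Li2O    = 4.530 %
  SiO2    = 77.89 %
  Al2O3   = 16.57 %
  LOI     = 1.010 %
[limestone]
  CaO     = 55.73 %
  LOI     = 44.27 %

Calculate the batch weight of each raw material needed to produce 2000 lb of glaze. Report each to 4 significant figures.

Batch per 2000 lb glaze:
  lithium carbonate: 112.2 lb
  zircon: 338.7 lb
  alumina: 295.5 lb
  lithium feldspar: 1166 lb
  limestone: 302.4 lb
Total batch = 2215 lb; LOI loss = 214.3 lb; yield = 90.32%

Each numeric step holds exact precision from first step to last — intermediates appear rounded to four significant figures alongside each step; every reported figure sees exactly one rounding; all derived quantities, including glass mass, the totals, five oxide percentages, yield, LOI, are rebuilt starting from the weights on 2000 lb of glass in exact precision as they appear in either problem or answer.
The oxide mass targets at 2000 lb glaze:
  Li2O: 4.894% × 2000 = 97.88 lb
  SiO2: 50.85% × 2000 = 1017 lb
  CaO: 8.427% × 2000 = 168.5 lb
  ZrO2: 11.46% × 2000 = 229.2 lb
  Al2O3: 24.37% × 2000 = 487.4 lb
Mass-balance tally per oxide applying the batch weights above, versus the basis set out (sum by sum, the targets are met given rounding of the digits):
  Li2O: 112.2·0.4018 + 1166·0.04530 = 97.90 lb (target 97.88 lb)
  SiO2: 338.7·0.3222 + 1166·0.7789 = 1017 lb (target 1017 lb)
  CaO: 302.4·0.5573 = 168.5 lb (target 168.5 lb)
  ZrO2: 338.7·0.6768 = 229.2 lb (target 229.2 lb)
  Al2O3: 295.5·0.9959 + 1166·0.1657 = 487.5 lb (target 487.4 lb)
Consistency of the glass mass: Σ batch − LOI loss = 2000 lb (summing oxide targets gives 2000 lb; against the stated basis, 2000 lb — a pure rounding effect).
Batch grand total — Σ batch = 2215 lb; Σ batch·LOI gives LOI loss = 214.3 lb; yield = glass ÷ total batch = 90.32%.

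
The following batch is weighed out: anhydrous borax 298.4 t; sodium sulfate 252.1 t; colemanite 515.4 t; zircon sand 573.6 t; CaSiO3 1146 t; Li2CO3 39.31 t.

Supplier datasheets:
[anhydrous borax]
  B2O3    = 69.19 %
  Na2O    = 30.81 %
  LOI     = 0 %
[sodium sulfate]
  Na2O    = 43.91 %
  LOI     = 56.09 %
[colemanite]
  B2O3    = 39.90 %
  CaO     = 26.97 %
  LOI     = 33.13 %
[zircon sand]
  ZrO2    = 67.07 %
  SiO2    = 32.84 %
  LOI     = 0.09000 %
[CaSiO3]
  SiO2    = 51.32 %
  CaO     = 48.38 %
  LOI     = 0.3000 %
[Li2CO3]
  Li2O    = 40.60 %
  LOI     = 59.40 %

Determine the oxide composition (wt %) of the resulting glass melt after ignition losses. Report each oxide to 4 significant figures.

Glass mass = 2485 t (batch 2825 − LOI 339.5).
Composition: B2O3 16.58%, ZrO2 15.48%, Li2O 0.6422%, SiO2 31.24%, CaO 27.90%, Na2O 8.153%

Every computation runs at full precision at all times — values along the way are displayed (rounded to 4 significant figures) as written. Every reported value takes exactly one rounding — all derived quantities, including six oxide percentages, glass mass, ignition loss, yield, the totals, are rebuilt using the weight values for 2485 t of glass in full precision as written in problem or answer.
Per-oxide mass from batch:
  B2O3: 298.4·0.6919 + 515.4·0.3990 = 412.1 t
  ZrO2: 573.6·0.6707 = 384.7 t
  Li2O: 39.31·0.4060 = 15.96 t
  SiO2: 573.6·0.3284 + 1146·0.5132 = 776.5 t
  CaO: 515.4·0.2697 + 1146·0.4838 = 693.4 t
  Na2O: 298.4·0.3081 + 252.1·0.4391 = 202.6 t
LOI: 252.1·0.5609 + 515.4·0.3313 + 573.6·9.000e-04 + 1146·0.003000 + 39.31·0.5940 = 339.5 t
The glass mass, total less LOI, = 2825 − 339.5 = 2485 t (= the summed oxide contributions)
each oxide over glass, ×100, is wt %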